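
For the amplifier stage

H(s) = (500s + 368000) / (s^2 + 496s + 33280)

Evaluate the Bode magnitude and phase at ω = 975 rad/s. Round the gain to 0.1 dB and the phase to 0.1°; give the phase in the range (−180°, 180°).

Substitute s = j975:
Numerator: 500(j975) + 368000 = 368000 + j487500
Denominator: (j975)^2 + 496(j975) + 33280 = -917345 + j483600
|N| = √(368000² + 487500²) ≈ 6.108e+05, ∠N ≈ 52.95°
|D| = √(917345² + 483600²) ≈ 1.037e+06, ∠D ≈ 152.20°
|H| = 6.108e+05 / 1.037e+06 ≈ 0.58901
Gain = 20 log₁₀(0.58901) ≈ -4.60 dB
∠H = 52.95° − 152.20° = -99.25°

-4.6 dB, -99.3°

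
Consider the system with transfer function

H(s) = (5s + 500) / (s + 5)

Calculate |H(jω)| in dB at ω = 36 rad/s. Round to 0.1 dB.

23.3 dB

Substitute s = j36:
Numerator: 5(j36) + 500 = 500 + j180
Denominator: (j36) + 5 = 5 + j36
|N| = √(500² + 180²) ≈ 531.41, ∠N ≈ 19.80°
|D| = √(5² + 36²) ≈ 36.346, ∠D ≈ 82.09°
|H| = 531.41 / 36.346 ≈ 14.621
Gain = 20 log₁₀(14.621) ≈ 23.30 dB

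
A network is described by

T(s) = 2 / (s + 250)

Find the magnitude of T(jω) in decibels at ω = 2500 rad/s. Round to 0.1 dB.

-62.0 dB

Substitute s = j2500:
Numerator: 2 = 2 + j0
Denominator: (j2500) + 250 = 250 + j2500
|N| = √(2² + 0²) ≈ 2, ∠N ≈ 0.00°
|D| = √(250² + 2500²) ≈ 2512.5, ∠D ≈ 84.29°
|T| = 2 / 2512.5 ≈ 0.00079602
Gain = 20 log₁₀(0.00079602) ≈ -61.98 dB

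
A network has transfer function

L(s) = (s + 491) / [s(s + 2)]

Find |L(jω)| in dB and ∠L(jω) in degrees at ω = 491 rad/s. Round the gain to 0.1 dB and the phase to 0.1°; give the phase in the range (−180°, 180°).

At s = jω = j491:
zero (s+491): 491 + j491 → |·| = √(491²+491²) = √482162 ≈ 694.38, ∠ = arctan(491/491) ≈ 45.00°
pole (s+2): 2 + j491 → |·| = √(2²+491²) = √241085 ≈ 491, ∠ = arctan(491/2) ≈ 89.77°
pole at origin: |s| = 491, ∠ = 90.00° (in denominator)
|L| = 1 · 694.38 / 2.4108e+05 ≈ 0.0028803
Gain = 20 log₁₀(0.0028803) ≈ -50.81 dB
∠L = 45.00° − 179.77° = -134.77°

-50.8 dB, -134.8°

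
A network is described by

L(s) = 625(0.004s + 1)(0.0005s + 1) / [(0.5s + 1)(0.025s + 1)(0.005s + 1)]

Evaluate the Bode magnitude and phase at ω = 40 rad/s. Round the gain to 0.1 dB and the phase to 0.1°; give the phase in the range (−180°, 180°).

At ω = 40 rad/s:
zero (1 + j40·0.004) = 1 + j0.16 → |·| ≈ 1.0127, ∠ ≈ 9.09°
zero (1 + j40·0.0005) = 1 + j0.02 → |·| ≈ 1.0002, ∠ ≈ 1.15°
pole (1 + j40·0.5) = 1 + j20 → |·| ≈ 20.025, ∠ ≈ 87.14°
pole (1 + j40·0.025) = 1 + j1 → |·| ≈ 1.4142, ∠ ≈ 45.00°
pole (1 + j40·0.005) = 1 + j0.2 → |·| ≈ 1.0198, ∠ ≈ 11.31°
|L| = 625 · 1.0127 · 1.0002 / (20.025 · 1.4142 · 1.0198) ≈ 21.92
Gain = 20 log₁₀(21.92) ≈ 26.82 dB
∠L = (9.09° + 1.15°) − (87.14° + 45.00° + 11.31°) = -133.21°

26.8 dB, -133.2°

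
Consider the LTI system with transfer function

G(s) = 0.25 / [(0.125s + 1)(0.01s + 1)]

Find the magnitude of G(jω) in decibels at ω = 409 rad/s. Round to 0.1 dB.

At ω = 409 rad/s:
pole (1 + j409·0.125) = 1 + j51.125 → |·| ≈ 51.135, ∠ ≈ 88.88°
pole (1 + j409·0.01) = 1 + j4.09 → |·| ≈ 4.2105, ∠ ≈ 76.26°
|G| = 0.25 · 1 / (51.135 · 4.2105) ≈ 0.0011611
Gain = 20 log₁₀(0.0011611) ≈ -58.70 dB

-58.7 dB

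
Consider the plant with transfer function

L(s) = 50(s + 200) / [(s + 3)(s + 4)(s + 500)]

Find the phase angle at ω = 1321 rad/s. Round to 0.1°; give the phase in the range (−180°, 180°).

-167.6°

At s = jω = j1321:
zero (s+200): 200 + j1321 → |·| = √(200²+1321²) = √1785041 ≈ 1336.1, ∠ = arctan(1321/200) ≈ 81.39°
pole (s+3): 3 + j1321 → |·| = √(3²+1321²) = √1745050 ≈ 1321, ∠ = arctan(1321/3) ≈ 89.87°
pole (s+4): 4 + j1321 → |·| = √(4²+1321²) = √1745057 ≈ 1321, ∠ = arctan(1321/4) ≈ 89.83°
pole (s+500): 500 + j1321 → |·| = √(500²+1321²) = √1995041 ≈ 1412.5, ∠ = arctan(1321/500) ≈ 69.27°
∠L = 81.39° − 248.97° = -167.58°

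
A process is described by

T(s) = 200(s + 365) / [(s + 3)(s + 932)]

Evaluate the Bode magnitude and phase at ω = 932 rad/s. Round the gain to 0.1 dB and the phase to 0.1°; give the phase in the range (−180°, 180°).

At s = jω = j932:
zero (s+365): 365 + j932 → |·| = √(365²+932²) = √1001849 ≈ 1000.9, ∠ = arctan(932/365) ≈ 68.61°
pole (s+3): 3 + j932 → |·| = √(3²+932²) = √868633 ≈ 932, ∠ = arctan(932/3) ≈ 89.82°
pole (s+932): 932 + j932 → |·| = √(932²+932²) = √1737248 ≈ 1318, ∠ = arctan(932/932) ≈ 45.00°
|T| = 200 · 1000.9 / 1.2284e+06 ≈ 0.16296
Gain = 20 log₁₀(0.16296) ≈ -15.76 dB
∠T = 68.61° − 134.82° = -66.21°

-15.8 dB, -66.2°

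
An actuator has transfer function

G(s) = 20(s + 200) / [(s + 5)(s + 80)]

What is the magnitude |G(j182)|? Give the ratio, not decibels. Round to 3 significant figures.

At s = jω = j182:
zero (s+200): 200 + j182 → |·| = √(200²+182²) = √73124 ≈ 270.41, ∠ = arctan(182/200) ≈ 42.30°
pole (s+5): 5 + j182 → |·| = √(5²+182²) = √33149 ≈ 182.07, ∠ = arctan(182/5) ≈ 88.43°
pole (s+80): 80 + j182 → |·| = √(80²+182²) = √39524 ≈ 198.81, ∠ = arctan(182/80) ≈ 66.27°
|G| = 20 · 270.41 / 36197 ≈ 0.14941

0.149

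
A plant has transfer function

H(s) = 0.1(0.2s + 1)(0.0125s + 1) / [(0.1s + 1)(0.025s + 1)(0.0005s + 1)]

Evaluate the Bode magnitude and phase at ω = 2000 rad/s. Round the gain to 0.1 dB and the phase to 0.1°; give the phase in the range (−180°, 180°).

-23.0 dB, -46.0°

At ω = 2000 rad/s:
zero (1 + j2000·0.2) = 1 + j400 → |·| ≈ 400, ∠ ≈ 89.86°
zero (1 + j2000·0.0125) = 1 + j25 → |·| ≈ 25.02, ∠ ≈ 87.71°
pole (1 + j2000·0.1) = 1 + j200 → |·| ≈ 200, ∠ ≈ 89.71°
pole (1 + j2000·0.025) = 1 + j50 → |·| ≈ 50.01, ∠ ≈ 88.85°
pole (1 + j2000·0.0005) = 1 + j1 → |·| ≈ 1.4142, ∠ ≈ 45.00°
|H| = 0.1 · 400 · 25.02 / (200 · 50.01 · 1.4142) ≈ 0.070754
Gain = 20 log₁₀(0.070754) ≈ -23.00 dB
∠H = (89.86° + 87.71°) − (89.71° + 88.85° + 45.00°) = -45.99°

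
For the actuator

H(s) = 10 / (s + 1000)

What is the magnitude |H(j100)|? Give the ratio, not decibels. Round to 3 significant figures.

Substitute s = j100:
Numerator: 10 = 10 + j0
Denominator: (j100) + 1000 = 1000 + j100
|N| = √(10² + 0²) ≈ 10, ∠N ≈ 0.00°
|D| = √(1000² + 100²) ≈ 1005, ∠D ≈ 5.71°
|H| = 10 / 1005 ≈ 0.0099502

0.00995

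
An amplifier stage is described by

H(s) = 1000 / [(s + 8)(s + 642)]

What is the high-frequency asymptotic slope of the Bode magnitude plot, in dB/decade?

-40 dB/decade

Each pole contributes −20 dB/decade at high frequency; each zero contributes +20 dB/decade.
Net: 0 zero(s) − 2 pole(s) → -40 dB/decade.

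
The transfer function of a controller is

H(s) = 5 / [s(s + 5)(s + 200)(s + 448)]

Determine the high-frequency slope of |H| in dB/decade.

-80 dB/decade

Each pole contributes −20 dB/decade at high frequency; each zero contributes +20 dB/decade.
Net: 0 zero(s) − 4 pole(s) → -80 dB/decade.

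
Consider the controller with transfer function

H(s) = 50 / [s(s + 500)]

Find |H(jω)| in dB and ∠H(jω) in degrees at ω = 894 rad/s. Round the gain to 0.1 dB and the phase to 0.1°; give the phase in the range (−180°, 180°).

At s = jω = j894:
pole (s+500): 500 + j894 → |·| = √(500²+894²) = √1049236 ≈ 1024.3, ∠ = arctan(894/500) ≈ 60.78°
pole at origin: |s| = 894, ∠ = 90.00° (in denominator)
|H| = 50 / 9.1572e+05 ≈ 5.4602e-05
Gain = 20 log₁₀(5.4602e-05) ≈ -85.26 dB
∠H = 0.00° − 150.78° = -150.78°

-85.3 dB, -150.8°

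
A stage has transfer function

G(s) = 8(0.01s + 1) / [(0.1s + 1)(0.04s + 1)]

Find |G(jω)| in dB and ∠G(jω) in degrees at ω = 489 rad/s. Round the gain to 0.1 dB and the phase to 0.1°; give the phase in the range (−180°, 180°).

-27.6 dB, -97.5°

At ω = 489 rad/s:
zero (1 + j489·0.01) = 1 + j4.89 → |·| ≈ 4.9912, ∠ ≈ 78.44°
pole (1 + j489·0.1) = 1 + j48.9 → |·| ≈ 48.91, ∠ ≈ 88.83°
pole (1 + j489·0.04) = 1 + j19.56 → |·| ≈ 19.586, ∠ ≈ 87.07°
|G| = 8 · 4.9912 / (48.91 · 19.586) ≈ 0.041682
Gain = 20 log₁₀(0.041682) ≈ -27.60 dB
∠G = (78.44°) − (88.83° + 87.07°) = -97.46°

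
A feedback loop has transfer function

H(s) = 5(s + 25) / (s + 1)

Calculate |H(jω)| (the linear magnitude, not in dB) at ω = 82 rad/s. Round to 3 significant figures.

5.23

At s = jω = j82:
zero (s+25): 25 + j82 → |·| = √(25²+82²) = √7349 ≈ 85.726, ∠ = arctan(82/25) ≈ 73.04°
pole (s+1): 1 + j82 → |·| = √(1²+82²) = √6725 ≈ 82.006, ∠ = arctan(82/1) ≈ 89.30°
|H| = 5 · 85.726 / 82.006 ≈ 5.2268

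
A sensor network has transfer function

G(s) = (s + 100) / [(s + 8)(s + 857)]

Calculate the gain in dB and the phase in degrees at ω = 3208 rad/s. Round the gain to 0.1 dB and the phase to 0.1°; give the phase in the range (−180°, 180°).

-70.4 dB, -76.7°

At s = jω = j3208:
zero (s+100): 100 + j3208 → |·| = √(100²+3208²) = √10301264 ≈ 3209.6, ∠ = arctan(3208/100) ≈ 88.21°
pole (s+8): 8 + j3208 → |·| = √(8²+3208²) = √10291328 ≈ 3208, ∠ = arctan(3208/8) ≈ 89.86°
pole (s+857): 857 + j3208 → |·| = √(857²+3208²) = √11025713 ≈ 3320.5, ∠ = arctan(3208/857) ≈ 75.04°
|G| = 1 · 3209.6 / 1.0652e+07 ≈ 0.00030131
Gain = 20 log₁₀(0.00030131) ≈ -70.42 dB
∠G = 88.21° − 164.90° = -76.69°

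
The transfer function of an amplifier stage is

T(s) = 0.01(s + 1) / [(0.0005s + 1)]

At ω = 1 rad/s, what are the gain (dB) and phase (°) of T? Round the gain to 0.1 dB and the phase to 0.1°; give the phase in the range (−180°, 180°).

-37.0 dB, 45.0°

At ω = 1 rad/s:
zero (1 + j1·1) = 1 + j1 → |·| ≈ 1.4142, ∠ ≈ 45.00°
pole (1 + j1·0.0005) = 1 + j0.0005 → |·| ≈ 1, ∠ ≈ 0.03°
|T| = 0.01 · 1.4142 / (1) ≈ 0.014142
Gain = 20 log₁₀(0.014142) ≈ -36.99 dB
∠T = (45.00°) − (0.03°) = 44.97°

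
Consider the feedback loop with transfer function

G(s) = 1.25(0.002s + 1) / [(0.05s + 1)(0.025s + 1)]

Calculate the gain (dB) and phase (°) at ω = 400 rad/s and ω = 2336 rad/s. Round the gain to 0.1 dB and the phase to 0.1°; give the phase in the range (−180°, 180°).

At ω = 400 rad/s:
zero (1 + j400·0.002) = 1 + j0.8 → |·| ≈ 1.2806, ∠ ≈ 38.66°
pole (1 + j400·0.05) = 1 + j20 → |·| ≈ 20.025, ∠ ≈ 87.14°
pole (1 + j400·0.025) = 1 + j10 → |·| ≈ 10.05, ∠ ≈ 84.29°
|G| = 1.25 · 1.2806 / (20.025 · 10.05) ≈ 0.007954
Gain = 20 log₁₀(0.007954) ≈ -41.99 dB
∠G = (38.66°) − (87.14° + 84.29°) = -132.77°

At ω = 2336 rad/s:
zero (1 + j2336·0.002) = 1 + j4.672 → |·| ≈ 4.7778, ∠ ≈ 77.92°
pole (1 + j2336·0.05) = 1 + j116.8 → |·| ≈ 116.8, ∠ ≈ 89.51°
pole (1 + j2336·0.025) = 1 + j58.4 → |·| ≈ 58.409, ∠ ≈ 89.02°
|G| = 1.25 · 4.7778 / (116.8 · 58.409) ≈ 0.00087542
Gain = 20 log₁₀(0.00087542) ≈ -61.16 dB
∠G = (77.92°) − (89.51° + 89.02°) = -100.61°

ω = 400: -42.0 dB, -132.8°; ω = 2336: -61.2 dB, -100.6°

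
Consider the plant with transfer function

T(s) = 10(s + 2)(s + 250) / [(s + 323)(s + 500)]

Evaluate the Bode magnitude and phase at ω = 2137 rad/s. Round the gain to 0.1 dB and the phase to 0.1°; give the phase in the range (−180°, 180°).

At s = jω = j2137:
zero (s+2): 2 + j2137 → |·| = √(2²+2137²) = √4566773 ≈ 2137, ∠ = arctan(2137/2) ≈ 89.95°
zero (s+250): 250 + j2137 → |·| = √(250²+2137²) = √4629269 ≈ 2151.6, ∠ = arctan(2137/250) ≈ 83.33°
pole (s+323): 323 + j2137 → |·| = √(323²+2137²) = √4671098 ≈ 2161.3, ∠ = arctan(2137/323) ≈ 81.41°
pole (s+500): 500 + j2137 → |·| = √(500²+2137²) = √4816769 ≈ 2194.7, ∠ = arctan(2137/500) ≈ 76.83°
|T| = 10 · 4.598e+06 / 4.7434e+06 ≈ 9.6935
Gain = 20 log₁₀(9.6935) ≈ 19.73 dB
∠T = 173.28° − 158.24° = 15.04°

19.7 dB, 15.0°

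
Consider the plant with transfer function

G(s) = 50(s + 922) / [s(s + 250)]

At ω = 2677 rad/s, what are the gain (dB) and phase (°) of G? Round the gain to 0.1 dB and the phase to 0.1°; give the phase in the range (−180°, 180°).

-34.1 dB, -103.7°

At s = jω = j2677:
zero (s+922): 922 + j2677 → |·| = √(922²+2677²) = √8016413 ≈ 2831.3, ∠ = arctan(2677/922) ≈ 71.00°
pole (s+250): 250 + j2677 → |·| = √(250²+2677²) = √7228829 ≈ 2688.6, ∠ = arctan(2677/250) ≈ 84.66°
pole at origin: |s| = 2677, ∠ = 90.00° (in denominator)
|G| = 50 · 2831.3 / 7.1974e+06 ≈ 0.019669
Gain = 20 log₁₀(0.019669) ≈ -34.12 dB
∠G = 71.00° − 174.66° = -103.66°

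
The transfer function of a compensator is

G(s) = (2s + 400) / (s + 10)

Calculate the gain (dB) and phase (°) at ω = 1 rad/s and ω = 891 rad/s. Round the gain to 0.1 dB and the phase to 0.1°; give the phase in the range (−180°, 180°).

ω = 1: 32.0 dB, -5.4°; ω = 891: 6.2 dB, -12.0°

Substitute s = j1:
Numerator: 2(j1) + 400 = 400 + j2
Denominator: (j1) + 10 = 10 + j1
|N| = √(400² + 2²) ≈ 400, ∠N ≈ 0.29°
|D| = √(10² + 1²) ≈ 10.05, ∠D ≈ 5.71°
|G| = 400 / 10.05 ≈ 39.801
Gain = 20 log₁₀(39.801) ≈ 32.00 dB
∠G = 0.29° − 5.71° = -5.42°

Substitute s = j891:
Numerator: 2(j891) + 400 = 400 + j1782
Denominator: (j891) + 10 = 10 + j891
|N| = √(400² + 1782²) ≈ 1826.3, ∠N ≈ 77.35°
|D| = √(10² + 891²) ≈ 891.06, ∠D ≈ 89.36°
|G| = 1826.3 / 891.06 ≈ 2.0496
Gain = 20 log₁₀(2.0496) ≈ 6.23 dB
∠G = 77.35° − 89.36° = -12.01°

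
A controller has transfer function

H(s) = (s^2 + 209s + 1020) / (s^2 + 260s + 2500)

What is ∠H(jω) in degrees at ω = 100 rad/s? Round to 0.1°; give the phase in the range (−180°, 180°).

7.2°

Substitute s = j100:
Numerator: (j100)^2 + 209(j100) + 1020 = -8980 + j20900
Denominator: (j100)^2 + 260(j100) + 2500 = -7500 + j26000
|N| = √(8980² + 20900²) ≈ 22748, ∠N ≈ 113.25°
|D| = √(7500² + 26000²) ≈ 27060, ∠D ≈ 106.09°
∠H = 113.25° − 106.09° = 7.16°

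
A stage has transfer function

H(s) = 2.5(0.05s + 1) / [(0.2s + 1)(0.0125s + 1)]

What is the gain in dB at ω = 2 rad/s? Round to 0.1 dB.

7.4 dB

At ω = 2 rad/s:
zero (1 + j2·0.05) = 1 + j0.1 → |·| ≈ 1.005, ∠ ≈ 5.71°
pole (1 + j2·0.2) = 1 + j0.4 → |·| ≈ 1.077, ∠ ≈ 21.80°
pole (1 + j2·0.0125) = 1 + j0.025 → |·| ≈ 1.0003, ∠ ≈ 1.43°
|H| = 2.5 · 1.005 / (1.077 · 1.0003) ≈ 2.3322
Gain = 20 log₁₀(2.3322) ≈ 7.36 dB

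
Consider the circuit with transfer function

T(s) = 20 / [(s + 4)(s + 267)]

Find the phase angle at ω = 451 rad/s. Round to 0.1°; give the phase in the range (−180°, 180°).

At s = jω = j451:
pole (s+4): 4 + j451 → |·| = √(4²+451²) = √203417 ≈ 451.02, ∠ = arctan(451/4) ≈ 89.49°
pole (s+267): 267 + j451 → |·| = √(267²+451²) = √274690 ≈ 524.11, ∠ = arctan(451/267) ≈ 59.37°
∠T = 0.00° − 148.86° = -148.86°

-148.9°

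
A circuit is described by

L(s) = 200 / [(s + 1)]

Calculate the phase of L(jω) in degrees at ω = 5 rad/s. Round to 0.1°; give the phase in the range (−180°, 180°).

At ω = 5 rad/s:
pole (1 + j5·1) = 1 + j5 → |·| ≈ 5.099, ∠ ≈ 78.69°
∠L = (0°) − (78.69°) = -78.69°

-78.7°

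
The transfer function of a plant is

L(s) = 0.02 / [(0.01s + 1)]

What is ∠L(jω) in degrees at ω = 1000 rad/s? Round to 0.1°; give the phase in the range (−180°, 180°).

At ω = 1000 rad/s:
pole (1 + j1000·0.01) = 1 + j10 → |·| ≈ 10.05, ∠ ≈ 84.29°
∠L = (0°) − (84.29°) = -84.29°

-84.3°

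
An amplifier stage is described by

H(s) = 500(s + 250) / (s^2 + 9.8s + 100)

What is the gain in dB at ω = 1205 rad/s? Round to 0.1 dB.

-7.5 dB

At s = jω = j1205:
zero (s+250): 250 + j1205 → |·| = √(250²+1205²) = √1514525 ≈ 1230.7, ∠ = arctan(1205/250) ≈ 78.28°
quadratic: (j1205)² + 9.8·j1205 + 100 = -1451925 + j11809 → |·| ≈ 1.452e+06, ∠ ≈ 179.53°
|H| = 500 · 1230.7 / 1.452e+06 ≈ 0.42379
Gain = 20 log₁₀(0.42379) ≈ -7.46 dB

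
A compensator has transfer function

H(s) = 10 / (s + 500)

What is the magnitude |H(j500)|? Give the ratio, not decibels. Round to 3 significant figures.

Substitute s = j500:
Numerator: 10 = 10 + j0
Denominator: (j500) + 500 = 500 + j500
|N| = √(10² + 0²) ≈ 10, ∠N ≈ 0.00°
|D| = √(500² + 500²) ≈ 707.11, ∠D ≈ 45.00°
|H| = 10 / 707.11 ≈ 0.014142

0.0141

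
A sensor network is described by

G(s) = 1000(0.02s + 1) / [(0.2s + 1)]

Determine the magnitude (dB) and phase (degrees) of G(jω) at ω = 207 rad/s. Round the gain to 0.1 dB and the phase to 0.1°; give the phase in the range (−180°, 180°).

40.2 dB, -12.2°

At ω = 207 rad/s:
zero (1 + j207·0.02) = 1 + j4.14 → |·| ≈ 4.2591, ∠ ≈ 76.42°
pole (1 + j207·0.2) = 1 + j41.4 → |·| ≈ 41.412, ∠ ≈ 88.62°
|G| = 1000 · 4.2591 / (41.412) ≈ 102.85
Gain = 20 log₁₀(102.85) ≈ 40.24 dB
∠G = (76.42°) − (88.62°) = -12.20°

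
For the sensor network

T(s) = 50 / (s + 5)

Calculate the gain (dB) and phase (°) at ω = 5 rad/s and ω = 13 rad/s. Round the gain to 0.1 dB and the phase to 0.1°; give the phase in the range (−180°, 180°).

ω = 5: 17.0 dB, -45.0°; ω = 13: 11.1 dB, -69.0°

Substitute s = j5:
Numerator: 50 = 50 + j0
Denominator: (j5) + 5 = 5 + j5
|N| = √(50² + 0²) ≈ 50, ∠N ≈ 0.00°
|D| = √(5² + 5²) ≈ 7.0711, ∠D ≈ 45.00°
|T| = 50 / 7.0711 ≈ 7.071
Gain = 20 log₁₀(7.071) ≈ 16.99 dB
∠T = 0.00° − 45.00° = -45.00°

Substitute s = j13:
Numerator: 50 = 50 + j0
Denominator: (j13) + 5 = 5 + j13
|N| = √(50² + 0²) ≈ 50, ∠N ≈ 0.00°
|D| = √(5² + 13²) ≈ 13.928, ∠D ≈ 68.96°
|T| = 50 / 13.928 ≈ 3.5899
Gain = 20 log₁₀(3.5899) ≈ 11.10 dB
∠T = 0.00° − 68.96° = -68.96°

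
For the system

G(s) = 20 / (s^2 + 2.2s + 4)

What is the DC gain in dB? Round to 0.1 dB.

14.0 dB

G(0) = 20 / 4 = 5
20 log₁₀(5) ≈ 13.98 dB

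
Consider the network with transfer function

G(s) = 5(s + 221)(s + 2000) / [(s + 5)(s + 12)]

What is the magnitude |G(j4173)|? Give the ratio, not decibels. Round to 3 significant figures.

5.55

At s = jω = j4173:
zero (s+221): 221 + j4173 → |·| = √(221²+4173²) = √17462770 ≈ 4178.8, ∠ = arctan(4173/221) ≈ 86.97°
zero (s+2000): 2000 + j4173 → |·| = √(2000²+4173²) = √21413929 ≈ 4627.5, ∠ = arctan(4173/2000) ≈ 64.39°
pole (s+5): 5 + j4173 → |·| = √(5²+4173²) = √17413954 ≈ 4173, ∠ = arctan(4173/5) ≈ 89.93°
pole (s+12): 12 + j4173 → |·| = √(12²+4173²) = √17414073 ≈ 4173, ∠ = arctan(4173/12) ≈ 89.84°
|G| = 5 · 1.9337e+07 / 1.7414e+07 ≈ 5.5521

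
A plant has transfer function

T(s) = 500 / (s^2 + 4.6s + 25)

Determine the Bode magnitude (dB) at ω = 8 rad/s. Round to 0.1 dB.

19.4 dB

At s = jω = j8:
quadratic: (j8)² + 4.6·j8 + 25 = -39 + j36.8 → |·| ≈ 53.621, ∠ ≈ 136.66°
|T| = 500 / 53.621 ≈ 9.3247
Gain = 20 log₁₀(9.3247) ≈ 19.39 dB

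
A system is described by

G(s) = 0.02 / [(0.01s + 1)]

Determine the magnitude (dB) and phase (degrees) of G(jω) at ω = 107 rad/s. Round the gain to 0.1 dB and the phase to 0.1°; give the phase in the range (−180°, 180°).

At ω = 107 rad/s:
pole (1 + j107·0.01) = 1 + j1.07 → |·| ≈ 1.4645, ∠ ≈ 46.94°
|G| = 0.02 · 1 / (1.4645) ≈ 0.013657
Gain = 20 log₁₀(0.013657) ≈ -37.29 dB
∠G = (0°) − (46.94°) = -46.94°

-37.3 dB, -46.9°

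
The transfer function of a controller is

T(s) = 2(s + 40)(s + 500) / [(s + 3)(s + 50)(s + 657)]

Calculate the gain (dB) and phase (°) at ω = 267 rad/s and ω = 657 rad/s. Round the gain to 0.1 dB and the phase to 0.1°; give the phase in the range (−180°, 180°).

At s = jω = j267:
zero (s+40): 40 + j267 → |·| = √(40²+267²) = √72889 ≈ 269.98, ∠ = arctan(267/40) ≈ 81.48°
zero (s+500): 500 + j267 → |·| = √(500²+267²) = √321289 ≈ 566.82, ∠ = arctan(267/500) ≈ 28.10°
pole (s+3): 3 + j267 → |·| = √(3²+267²) = √71298 ≈ 267.02, ∠ = arctan(267/3) ≈ 89.36°
pole (s+50): 50 + j267 → |·| = √(50²+267²) = √73789 ≈ 271.64, ∠ = arctan(267/50) ≈ 79.39°
pole (s+657): 657 + j267 → |·| = √(657²+267²) = √502938 ≈ 709.18, ∠ = arctan(267/657) ≈ 22.12°
|T| = 2 · 1.5303e+05 / 5.1439e+07 ≈ 0.00595
Gain = 20 log₁₀(0.00595) ≈ -44.51 dB
∠T = 109.58° − 190.87° = -81.29°

At s = jω = j657:
zero (s+40): 40 + j657 → |·| = √(40²+657²) = √433249 ≈ 658.22, ∠ = arctan(657/40) ≈ 86.52°
zero (s+500): 500 + j657 → |·| = √(500²+657²) = √681649 ≈ 825.62, ∠ = arctan(657/500) ≈ 52.73°
pole (s+3): 3 + j657 → |·| = √(3²+657²) = √431658 ≈ 657.01, ∠ = arctan(657/3) ≈ 89.74°
pole (s+50): 50 + j657 → |·| = √(50²+657²) = √434149 ≈ 658.9, ∠ = arctan(657/50) ≈ 85.65°
pole (s+657): 657 + j657 → |·| = √(657²+657²) = √863298 ≈ 929.14, ∠ = arctan(657/657) ≈ 45.00°
|T| = 2 · 5.4344e+05 / 4.0223e+08 ≈ 0.0027021
Gain = 20 log₁₀(0.0027021) ≈ -51.37 dB
∠T = 139.25° − 220.39° = -81.14°

ω = 267: -44.5 dB, -81.3°; ω = 657: -51.4 dB, -81.1°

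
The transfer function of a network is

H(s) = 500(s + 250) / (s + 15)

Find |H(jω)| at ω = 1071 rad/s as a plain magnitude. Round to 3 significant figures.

At s = jω = j1071:
zero (s+250): 250 + j1071 → |·| = √(250²+1071²) = √1209541 ≈ 1099.8, ∠ = arctan(1071/250) ≈ 76.86°
pole (s+15): 15 + j1071 → |·| = √(15²+1071²) = √1147266 ≈ 1071.1, ∠ = arctan(1071/15) ≈ 89.20°
|H| = 500 · 1099.8 / 1071.1 ≈ 513.4

513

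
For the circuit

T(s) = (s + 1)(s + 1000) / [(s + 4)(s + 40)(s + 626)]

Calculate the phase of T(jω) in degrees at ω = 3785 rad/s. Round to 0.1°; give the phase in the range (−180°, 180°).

At s = jω = j3785:
zero (s+1): 1 + j3785 → |·| = √(1²+3785²) = √14326226 ≈ 3785, ∠ = arctan(3785/1) ≈ 89.98°
zero (s+1000): 1000 + j3785 → |·| = √(1000²+3785²) = √15326225 ≈ 3914.9, ∠ = arctan(3785/1000) ≈ 75.20°
pole (s+4): 4 + j3785 → |·| = √(4²+3785²) = √14326241 ≈ 3785, ∠ = arctan(3785/4) ≈ 89.94°
pole (s+40): 40 + j3785 → |·| = √(40²+3785²) = √14327825 ≈ 3785.2, ∠ = arctan(3785/40) ≈ 89.39°
pole (s+626): 626 + j3785 → |·| = √(626²+3785²) = √14718101 ≈ 3836.4, ∠ = arctan(3785/626) ≈ 80.61°
∠T = 165.18° − 259.94° = -94.76°

-94.8°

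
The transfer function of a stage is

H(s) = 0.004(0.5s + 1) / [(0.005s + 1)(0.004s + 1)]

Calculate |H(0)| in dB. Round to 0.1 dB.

H(0) = 0.004 · 1 / 1 = 0.004
20 log₁₀(0.004) ≈ -47.96 dB

-48.0 dB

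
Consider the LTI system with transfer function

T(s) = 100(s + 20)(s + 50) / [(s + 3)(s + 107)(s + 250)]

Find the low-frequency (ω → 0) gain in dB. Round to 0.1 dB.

1.9 dB

T(0) = 100·20·50 / (3·107·250) ≈ 1.2461
20 log₁₀(1.2461) ≈ 1.91 dB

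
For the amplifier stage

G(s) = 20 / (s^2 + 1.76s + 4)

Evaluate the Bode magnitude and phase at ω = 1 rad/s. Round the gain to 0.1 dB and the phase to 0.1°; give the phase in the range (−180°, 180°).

At s = jω = j1:
quadratic: (j1)² + 1.76·j1 + 4 = 3 + j1.76 → |·| ≈ 3.4782, ∠ ≈ 30.40°
|G| = 20 / 3.4782 ≈ 5.7501
Gain = 20 log₁₀(5.7501) ≈ 15.19 dB
∠G = 0.00° − 30.40° = -30.40°

15.2 dB, -30.4°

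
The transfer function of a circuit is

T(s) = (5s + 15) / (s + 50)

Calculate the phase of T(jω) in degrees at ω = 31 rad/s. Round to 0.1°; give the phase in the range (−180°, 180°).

52.7°

Substitute s = j31:
Numerator: 5(j31) + 15 = 15 + j155
Denominator: (j31) + 50 = 50 + j31
|N| = √(15² + 155²) ≈ 155.72, ∠N ≈ 84.47°
|D| = √(50² + 31²) ≈ 58.83, ∠D ≈ 31.80°
∠T = 84.47° − 31.80° = 52.67°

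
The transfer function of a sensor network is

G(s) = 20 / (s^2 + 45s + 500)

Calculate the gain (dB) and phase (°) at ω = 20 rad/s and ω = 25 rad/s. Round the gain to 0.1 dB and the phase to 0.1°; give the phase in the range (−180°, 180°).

Substitute s = j20:
Numerator: 20 = 20 + j0
Denominator: (j20)^2 + 45(j20) + 500 = 100 + j900
|N| = √(20² + 0²) ≈ 20, ∠N ≈ 0.00°
|D| = √(100² + 900²) ≈ 905.54, ∠D ≈ 83.66°
|G| = 20 / 905.54 ≈ 0.022086
Gain = 20 log₁₀(0.022086) ≈ -33.12 dB
∠G = 0.00° − 83.66° = -83.66°

Substitute s = j25:
Numerator: 20 = 20 + j0
Denominator: (j25)^2 + 45(j25) + 500 = -125 + j1125
|N| = √(20² + 0²) ≈ 20, ∠N ≈ 0.00°
|D| = √(125² + 1125²) ≈ 1131.9, ∠D ≈ 96.34°
|G| = 20 / 1131.9 ≈ 0.017669
Gain = 20 log₁₀(0.017669) ≈ -35.06 dB
∠G = 0.00° − 96.34° = -96.34°

ω = 20: -33.1 dB, -83.7°; ω = 25: -35.1 dB, -96.3°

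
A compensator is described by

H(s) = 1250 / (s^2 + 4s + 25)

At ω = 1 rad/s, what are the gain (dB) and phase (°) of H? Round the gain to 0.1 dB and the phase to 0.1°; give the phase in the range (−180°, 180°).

34.2 dB, -9.5°

At s = jω = j1:
quadratic: (j1)² + 4·j1 + 25 = 24 + j4 → |·| ≈ 24.331, ∠ ≈ 9.46°
|H| = 1250 / 24.331 ≈ 51.375
Gain = 20 log₁₀(51.375) ≈ 34.22 dB
∠H = 0.00° − 9.46° = -9.46°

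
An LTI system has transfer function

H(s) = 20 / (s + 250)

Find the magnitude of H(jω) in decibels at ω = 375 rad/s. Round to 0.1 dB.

-27.1 dB

At s = jω = j375:
pole (s+250): 250 + j375 → |·| = √(250²+375²) = √203125 ≈ 450.69, ∠ = arctan(375/250) ≈ 56.31°
|H| = 20 / 450.69 ≈ 0.044376
Gain = 20 log₁₀(0.044376) ≈ -27.06 dB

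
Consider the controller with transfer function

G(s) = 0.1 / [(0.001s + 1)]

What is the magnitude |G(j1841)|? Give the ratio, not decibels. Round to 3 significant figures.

0.0477

At ω = 1841 rad/s:
pole (1 + j1841·0.001) = 1 + j1.841 → |·| ≈ 2.0951, ∠ ≈ 61.49°
|G| = 0.1 · 1 / (2.0951) ≈ 0.04773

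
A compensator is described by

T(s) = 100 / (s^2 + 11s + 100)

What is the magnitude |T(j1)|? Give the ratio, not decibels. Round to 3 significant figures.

At s = jω = j1:
quadratic: (j1)² + 11·j1 + 100 = 99 + j11 → |·| ≈ 99.609, ∠ ≈ 6.34°
|T| = 100 / 99.609 ≈ 1.0039

1.00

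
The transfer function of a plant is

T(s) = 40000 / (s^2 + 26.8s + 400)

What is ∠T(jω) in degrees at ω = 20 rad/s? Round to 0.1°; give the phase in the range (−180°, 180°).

-90.0°

At s = jω = j20:
quadratic: (j20)² + 26.8·j20 + 400 = 0 + j536 → |·| ≈ 536, ∠ ≈ 90.00°
∠T = 0.00° − 90.00° = -90.00°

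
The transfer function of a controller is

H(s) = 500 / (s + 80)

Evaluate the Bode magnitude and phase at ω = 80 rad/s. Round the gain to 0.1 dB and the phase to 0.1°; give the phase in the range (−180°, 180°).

At s = jω = j80:
pole (s+80): 80 + j80 → |·| = √(80²+80²) = √12800 ≈ 113.14, ∠ = arctan(80/80) ≈ 45.00°
|H| = 500 / 113.14 ≈ 4.4193
Gain = 20 log₁₀(4.4193) ≈ 12.91 dB
∠H = 0.00° − 45.00° = -45.00°

12.9 dB, -45.0°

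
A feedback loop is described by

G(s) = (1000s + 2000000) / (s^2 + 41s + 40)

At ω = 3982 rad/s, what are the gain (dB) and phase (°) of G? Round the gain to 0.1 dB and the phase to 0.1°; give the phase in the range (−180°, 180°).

Substitute s = j3982:
Numerator: 1000(j3982) + 2000000 = 2000000 + j3982000
Denominator: (j3982)^2 + 41(j3982) + 40 = -15856284 + j163262
|N| = √(2000000² + 3982000²) ≈ 4.456e+06, ∠N ≈ 63.33°
|D| = √(15856284² + 163262²) ≈ 1.5857e+07, ∠D ≈ 179.41°
|G| = 4.456e+06 / 1.5857e+07 ≈ 0.28101
Gain = 20 log₁₀(0.28101) ≈ -11.03 dB
∠G = 63.33° − 179.41° = -116.08°

-11.0 dB, -116.1°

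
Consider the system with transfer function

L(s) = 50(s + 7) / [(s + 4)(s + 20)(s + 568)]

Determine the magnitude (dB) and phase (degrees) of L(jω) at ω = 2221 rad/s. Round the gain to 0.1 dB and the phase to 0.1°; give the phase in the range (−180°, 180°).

-100.2 dB, -165.2°

At s = jω = j2221:
zero (s+7): 7 + j2221 → |·| = √(7²+2221²) = √4932890 ≈ 2221, ∠ = arctan(2221/7) ≈ 89.82°
pole (s+4): 4 + j2221 → |·| = √(4²+2221²) = √4932857 ≈ 2221, ∠ = arctan(2221/4) ≈ 89.90°
pole (s+20): 20 + j2221 → |·| = √(20²+2221²) = √4933241 ≈ 2221.1, ∠ = arctan(2221/20) ≈ 89.48°
pole (s+568): 568 + j2221 → |·| = √(568²+2221²) = √5255465 ≈ 2292.5, ∠ = arctan(2221/568) ≈ 75.65°
|L| = 50 · 2221 / 1.1309e+10 ≈ 9.8196e-06
Gain = 20 log₁₀(9.8196e-06) ≈ -100.16 dB
∠L = 89.82° − 255.03° = -165.21°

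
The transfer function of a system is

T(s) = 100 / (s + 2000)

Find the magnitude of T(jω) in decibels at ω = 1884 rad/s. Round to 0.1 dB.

-28.8 dB

At s = jω = j1884:
pole (s+2000): 2000 + j1884 → |·| = √(2000²+1884²) = √7549456 ≈ 2747.6, ∠ = arctan(1884/2000) ≈ 43.29°
|T| = 100 / 2747.6 ≈ 0.036395
Gain = 20 log₁₀(0.036395) ≈ -28.78 dB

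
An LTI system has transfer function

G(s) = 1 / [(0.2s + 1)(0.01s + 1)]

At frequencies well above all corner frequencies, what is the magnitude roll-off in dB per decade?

-40 dB/decade

Each pole contributes −20 dB/decade at high frequency; each zero contributes +20 dB/decade.
Net: 0 zero(s) − 2 pole(s) → -40 dB/decade.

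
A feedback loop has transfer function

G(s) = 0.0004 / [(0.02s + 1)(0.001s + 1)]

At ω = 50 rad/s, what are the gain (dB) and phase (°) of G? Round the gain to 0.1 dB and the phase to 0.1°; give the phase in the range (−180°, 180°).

-71.0 dB, -47.9°

At ω = 50 rad/s:
pole (1 + j50·0.02) = 1 + j1 → |·| ≈ 1.4142, ∠ ≈ 45.00°
pole (1 + j50·0.001) = 1 + j0.05 → |·| ≈ 1.0012, ∠ ≈ 2.86°
|G| = 0.0004 · 1 / (1.4142 · 1.0012) ≈ 0.00028251
Gain = 20 log₁₀(0.00028251) ≈ -70.98 dB
∠G = (0°) − (45.00° + 2.86°) = -47.86°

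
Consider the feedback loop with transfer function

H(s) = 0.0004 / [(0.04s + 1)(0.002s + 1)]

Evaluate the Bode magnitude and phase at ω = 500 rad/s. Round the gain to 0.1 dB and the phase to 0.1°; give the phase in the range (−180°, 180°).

At ω = 500 rad/s:
pole (1 + j500·0.04) = 1 + j20 → |·| ≈ 20.025, ∠ ≈ 87.14°
pole (1 + j500·0.002) = 1 + j1 → |·| ≈ 1.4142, ∠ ≈ 45.00°
|H| = 0.0004 · 1 / (20.025 · 1.4142) ≈ 1.4125e-05
Gain = 20 log₁₀(1.4125e-05) ≈ -97.00 dB
∠H = (0°) − (87.14° + 45.00°) = -132.14°

-97.0 dB, -132.1°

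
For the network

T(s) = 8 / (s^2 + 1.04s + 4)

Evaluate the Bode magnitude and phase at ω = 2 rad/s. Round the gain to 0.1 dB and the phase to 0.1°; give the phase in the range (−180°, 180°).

At s = jω = j2:
quadratic: (j2)² + 1.04·j2 + 4 = 0 + j2.08 → |·| ≈ 2.08, ∠ ≈ 90.00°
|T| = 8 / 2.08 ≈ 3.8462
Gain = 20 log₁₀(3.8462) ≈ 11.70 dB
∠T = 0.00° − 90.00° = -90.00°

11.7 dB, -90.0°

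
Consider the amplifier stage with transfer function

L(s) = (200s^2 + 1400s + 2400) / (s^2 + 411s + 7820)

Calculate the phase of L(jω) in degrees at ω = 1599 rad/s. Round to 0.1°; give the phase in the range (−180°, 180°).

Substitute s = j1599:
Numerator: 200(j1599)^2 + 1400(j1599) + 2400 = -511357800 + j2238600
Denominator: (j1599)^2 + 411(j1599) + 7820 = -2548981 + j657189
|N| = √(511357800² + 2238600²) ≈ 5.1136e+08, ∠N ≈ 179.75°
|D| = √(2548981² + 657189²) ≈ 2.6323e+06, ∠D ≈ 165.54°
∠L = 179.75° − 165.54° = 14.21°

14.2°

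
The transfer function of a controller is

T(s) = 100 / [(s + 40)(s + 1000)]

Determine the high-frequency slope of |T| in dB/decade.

-40 dB/decade

Each pole contributes −20 dB/decade at high frequency; each zero contributes +20 dB/decade.
Net: 0 zero(s) − 2 pole(s) → -40 dB/decade.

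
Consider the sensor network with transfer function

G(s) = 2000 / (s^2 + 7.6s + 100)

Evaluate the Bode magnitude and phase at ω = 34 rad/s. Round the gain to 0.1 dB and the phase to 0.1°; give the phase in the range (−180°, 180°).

At s = jω = j34:
quadratic: (j34)² + 7.6·j34 + 100 = -1056 + j258.4 → |·| ≈ 1087.2, ∠ ≈ 166.25°
|G| = 2000 / 1087.2 ≈ 1.8396
Gain = 20 log₁₀(1.8396) ≈ 5.29 dB
∠G = 0.00° − 166.25° = -166.25°

5.3 dB, -166.3°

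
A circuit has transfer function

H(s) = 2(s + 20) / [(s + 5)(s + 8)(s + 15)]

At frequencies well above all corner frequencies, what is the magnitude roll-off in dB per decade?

Each pole contributes −20 dB/decade at high frequency; each zero contributes +20 dB/decade.
Net: 1 zero(s) − 3 pole(s) → -40 dB/decade.

-40 dB/decade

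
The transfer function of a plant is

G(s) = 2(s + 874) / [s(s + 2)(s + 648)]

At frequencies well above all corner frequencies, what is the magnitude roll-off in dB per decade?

-40 dB/decade

Each pole contributes −20 dB/decade at high frequency; each zero contributes +20 dB/decade.
Net: 1 zero(s) − 3 pole(s) → -40 dB/decade.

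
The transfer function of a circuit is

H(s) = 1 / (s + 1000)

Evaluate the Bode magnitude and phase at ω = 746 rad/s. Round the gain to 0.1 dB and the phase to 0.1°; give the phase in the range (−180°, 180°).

-61.9 dB, -36.7°

Substitute s = j746:
Numerator: 1 = 1 + j0
Denominator: (j746) + 1000 = 1000 + j746
|N| = √(1² + 0²) ≈ 1, ∠N ≈ 0.00°
|D| = √(1000² + 746²) ≈ 1247.6, ∠D ≈ 36.72°
|H| = 1 / 1247.6 ≈ 0.00080154
Gain = 20 log₁₀(0.00080154) ≈ -61.92 dB
∠H = 0.00° − 36.72° = -36.72°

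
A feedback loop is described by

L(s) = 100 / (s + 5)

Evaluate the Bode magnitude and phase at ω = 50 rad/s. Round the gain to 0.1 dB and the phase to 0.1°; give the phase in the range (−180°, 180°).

Substitute s = j50:
Numerator: 100 = 100 + j0
Denominator: (j50) + 5 = 5 + j50
|N| = √(100² + 0²) ≈ 100, ∠N ≈ 0.00°
|D| = √(5² + 50²) ≈ 50.249, ∠D ≈ 84.29°
|L| = 100 / 50.249 ≈ 1.9901
Gain = 20 log₁₀(1.9901) ≈ 5.98 dB
∠L = 0.00° − 84.29° = -84.29°

6.0 dB, -84.3°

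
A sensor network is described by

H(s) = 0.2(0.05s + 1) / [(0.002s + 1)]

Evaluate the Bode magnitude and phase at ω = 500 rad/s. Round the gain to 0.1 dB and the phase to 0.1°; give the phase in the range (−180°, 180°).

At ω = 500 rad/s:
zero (1 + j500·0.05) = 1 + j25 → |·| ≈ 25.02, ∠ ≈ 87.71°
pole (1 + j500·0.002) = 1 + j1 → |·| ≈ 1.4142, ∠ ≈ 45.00°
|H| = 0.2 · 25.02 / (1.4142) ≈ 3.5384
Gain = 20 log₁₀(3.5384) ≈ 10.98 dB
∠H = (87.71°) − (45.00°) = 42.71°

11.0 dB, 42.7°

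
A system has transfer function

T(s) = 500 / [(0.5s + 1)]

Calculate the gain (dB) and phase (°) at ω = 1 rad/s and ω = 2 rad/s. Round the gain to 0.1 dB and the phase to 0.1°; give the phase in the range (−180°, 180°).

ω = 1: 53.0 dB, -26.6°; ω = 2: 51.0 dB, -45.0°

At ω = 1 rad/s:
pole (1 + j1·0.5) = 1 + j0.5 → |·| ≈ 1.118, ∠ ≈ 26.57°
|T| = 500 · 1 / (1.118) ≈ 447.23
Gain = 20 log₁₀(447.23) ≈ 53.01 dB
∠T = (0°) − (26.57°) = -26.57°

At ω = 2 rad/s:
pole (1 + j2·0.5) = 1 + j1 → |·| ≈ 1.4142, ∠ ≈ 45.00°
|T| = 500 · 1 / (1.4142) ≈ 353.56
Gain = 20 log₁₀(353.56) ≈ 50.97 dB
∠T = (0°) − (45.00°) = -45.00°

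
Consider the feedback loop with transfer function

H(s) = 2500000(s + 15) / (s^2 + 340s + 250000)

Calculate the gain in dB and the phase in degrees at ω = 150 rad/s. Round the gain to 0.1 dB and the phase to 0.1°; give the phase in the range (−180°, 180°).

64.2 dB, 71.7°

At s = jω = j150:
zero (s+15): 15 + j150 → |·| = √(15²+150²) = √22725 ≈ 150.75, ∠ = arctan(150/15) ≈ 84.29°
quadratic: (j150)² + 340·j150 + 250000 = 227500 + j51000 → |·| ≈ 2.3315e+05, ∠ ≈ 12.64°
|H| = 2500000 · 150.75 / 2.3315e+05 ≈ 1616.4
Gain = 20 log₁₀(1616.4) ≈ 64.17 dB
∠H = 84.29° − 12.64° = 71.65°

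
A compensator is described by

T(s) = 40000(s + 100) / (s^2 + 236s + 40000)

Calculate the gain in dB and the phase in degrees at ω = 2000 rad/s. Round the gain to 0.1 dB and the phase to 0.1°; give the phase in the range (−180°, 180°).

26.1 dB, -86.1°

At s = jω = j2000:
zero (s+100): 100 + j2000 → |·| = √(100²+2000²) = √4010000 ≈ 2002.5, ∠ = arctan(2000/100) ≈ 87.14°
quadratic: (j2000)² + 236·j2000 + 40000 = -3960000 + j472000 → |·| ≈ 3.988e+06, ∠ ≈ 173.20°
|T| = 40000 · 2002.5 / 3.988e+06 ≈ 20.085
Gain = 20 log₁₀(20.085) ≈ 26.06 dB
∠T = 87.14° − 173.20° = -86.06°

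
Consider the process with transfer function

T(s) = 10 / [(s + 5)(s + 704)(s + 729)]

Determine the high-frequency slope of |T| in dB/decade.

-60 dB/decade

Each pole contributes −20 dB/decade at high frequency; each zero contributes +20 dB/decade.
Net: 0 zero(s) − 3 pole(s) → -60 dB/decade.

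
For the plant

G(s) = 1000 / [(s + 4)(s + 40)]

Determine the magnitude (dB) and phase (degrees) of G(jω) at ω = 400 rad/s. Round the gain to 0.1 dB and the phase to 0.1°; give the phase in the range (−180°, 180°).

At s = jω = j400:
pole (s+4): 4 + j400 → |·| = √(4²+400²) = √160016 ≈ 400.02, ∠ = arctan(400/4) ≈ 89.43°
pole (s+40): 40 + j400 → |·| = √(40²+400²) = √161600 ≈ 402, ∠ = arctan(400/40) ≈ 84.29°
|G| = 1000 / 1.6081e+05 ≈ 0.0062185
Gain = 20 log₁₀(0.0062185) ≈ -44.13 dB
∠G = 0.00° − 173.72° = -173.72°

-44.1 dB, -173.7°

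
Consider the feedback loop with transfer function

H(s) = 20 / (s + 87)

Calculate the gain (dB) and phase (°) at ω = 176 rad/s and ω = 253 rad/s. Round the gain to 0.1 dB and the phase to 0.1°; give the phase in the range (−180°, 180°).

At s = jω = j176:
pole (s+87): 87 + j176 → |·| = √(87²+176²) = √38545 ≈ 196.33, ∠ = arctan(176/87) ≈ 63.70°
|H| = 20 / 196.33 ≈ 0.10187
Gain = 20 log₁₀(0.10187) ≈ -19.84 dB
∠H = 0.00° − 63.70° = -63.70°

At s = jω = j253:
pole (s+87): 87 + j253 → |·| = √(87²+253²) = √71578 ≈ 267.54, ∠ = arctan(253/87) ≈ 71.02°
|H| = 20 / 267.54 ≈ 0.074755
Gain = 20 log₁₀(0.074755) ≈ -22.53 dB
∠H = 0.00° − 71.02° = -71.02°

ω = 176: -19.8 dB, -63.7°; ω = 253: -22.5 dB, -71.0°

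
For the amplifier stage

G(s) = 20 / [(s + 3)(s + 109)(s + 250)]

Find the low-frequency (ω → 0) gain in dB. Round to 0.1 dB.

-72.2 dB

G(0) = 20 / (3·109·250) ≈ 0.00024465
20 log₁₀(0.00024465) ≈ -72.23 dB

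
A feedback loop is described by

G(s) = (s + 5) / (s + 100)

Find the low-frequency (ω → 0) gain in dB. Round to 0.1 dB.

-26.0 dB

G(0) = 5 / 100 = 0.05
20 log₁₀(0.05) ≈ -26.02 dB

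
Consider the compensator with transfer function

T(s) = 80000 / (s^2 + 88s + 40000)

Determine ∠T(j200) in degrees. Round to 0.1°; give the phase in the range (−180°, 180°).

-90.0°

At s = jω = j200:
quadratic: (j200)² + 88·j200 + 40000 = 0 + j17600 → |·| ≈ 17600, ∠ ≈ 90.00°
∠T = 0.00° − 90.00° = -90.00°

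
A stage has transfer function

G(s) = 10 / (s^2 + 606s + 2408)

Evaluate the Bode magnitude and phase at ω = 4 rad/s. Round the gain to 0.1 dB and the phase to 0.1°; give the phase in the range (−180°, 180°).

-50.6 dB, -45.4°

Substitute s = j4:
Numerator: 10 = 10 + j0
Denominator: (j4)^2 + 606(j4) + 2408 = 2392 + j2424
|N| = √(10² + 0²) ≈ 10, ∠N ≈ 0.00°
|D| = √(2392² + 2424²) ≈ 3405.5, ∠D ≈ 45.38°
|G| = 10 / 3405.5 ≈ 0.0029364
Gain = 20 log₁₀(0.0029364) ≈ -50.64 dB
∠G = 0.00° − 45.38° = -45.38°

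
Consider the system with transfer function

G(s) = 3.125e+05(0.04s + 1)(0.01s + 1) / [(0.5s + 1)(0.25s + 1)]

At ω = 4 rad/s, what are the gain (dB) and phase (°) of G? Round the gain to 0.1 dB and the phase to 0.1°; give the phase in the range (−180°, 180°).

At ω = 4 rad/s:
zero (1 + j4·0.04) = 1 + j0.16 → |·| ≈ 1.0127, ∠ ≈ 9.09°
zero (1 + j4·0.01) = 1 + j0.04 → |·| ≈ 1.0008, ∠ ≈ 2.29°
pole (1 + j4·0.5) = 1 + j2 → |·| ≈ 2.2361, ∠ ≈ 63.43°
pole (1 + j4·0.25) = 1 + j1 → |·| ≈ 1.4142, ∠ ≈ 45.00°
|G| = 3.125e+05 · 1.0127 · 1.0008 / (2.2361 · 1.4142) ≈ 1.0016e+05
Gain = 20 log₁₀(1.0016e+05) ≈ 100.01 dB
∠G = (9.09° + 2.29°) − (63.43° + 45.00°) = -97.05°

100.0 dB, -97.1°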